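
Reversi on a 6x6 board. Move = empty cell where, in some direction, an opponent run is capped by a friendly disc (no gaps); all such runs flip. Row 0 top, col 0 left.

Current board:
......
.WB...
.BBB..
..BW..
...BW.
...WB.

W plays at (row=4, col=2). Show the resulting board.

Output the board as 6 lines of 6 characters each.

Answer: ......
.WB...
.BBB..
..BW..
..WWW.
...WB.

Derivation:
Place W at (4,2); scan 8 dirs for brackets.
Dir NW: first cell '.' (not opp) -> no flip
Dir N: opp run (3,2) (2,2) (1,2), next='.' -> no flip
Dir NE: first cell 'W' (not opp) -> no flip
Dir W: first cell '.' (not opp) -> no flip
Dir E: opp run (4,3) capped by W -> flip
Dir SW: first cell '.' (not opp) -> no flip
Dir S: first cell '.' (not opp) -> no flip
Dir SE: first cell 'W' (not opp) -> no flip
All flips: (4,3)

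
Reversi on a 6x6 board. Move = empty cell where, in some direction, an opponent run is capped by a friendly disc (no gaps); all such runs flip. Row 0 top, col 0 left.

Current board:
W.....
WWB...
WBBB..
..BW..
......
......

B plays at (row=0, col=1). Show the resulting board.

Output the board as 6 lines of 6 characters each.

Place B at (0,1); scan 8 dirs for brackets.
Dir NW: edge -> no flip
Dir N: edge -> no flip
Dir NE: edge -> no flip
Dir W: opp run (0,0), next=edge -> no flip
Dir E: first cell '.' (not opp) -> no flip
Dir SW: opp run (1,0), next=edge -> no flip
Dir S: opp run (1,1) capped by B -> flip
Dir SE: first cell 'B' (not opp) -> no flip
All flips: (1,1)

Answer: WB....
WBB...
WBBB..
..BW..
......
......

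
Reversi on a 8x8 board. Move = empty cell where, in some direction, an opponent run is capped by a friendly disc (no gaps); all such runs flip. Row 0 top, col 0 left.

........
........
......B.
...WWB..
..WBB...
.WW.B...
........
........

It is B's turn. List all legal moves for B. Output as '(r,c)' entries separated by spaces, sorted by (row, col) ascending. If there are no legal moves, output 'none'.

Answer: (2,2) (2,3) (2,4) (2,5) (3,2) (4,1) (6,1)

Derivation:
(2,2): flips 1 -> legal
(2,3): flips 1 -> legal
(2,4): flips 1 -> legal
(2,5): flips 1 -> legal
(3,1): no bracket -> illegal
(3,2): flips 2 -> legal
(4,0): no bracket -> illegal
(4,1): flips 1 -> legal
(4,5): no bracket -> illegal
(5,0): no bracket -> illegal
(5,3): no bracket -> illegal
(6,0): no bracket -> illegal
(6,1): flips 1 -> legal
(6,2): no bracket -> illegal
(6,3): no bracket -> illegal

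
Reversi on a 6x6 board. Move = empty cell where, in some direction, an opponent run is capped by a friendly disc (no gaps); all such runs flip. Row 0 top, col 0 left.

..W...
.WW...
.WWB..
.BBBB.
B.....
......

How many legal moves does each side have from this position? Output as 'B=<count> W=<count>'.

-- B to move --
(0,0): flips 2 -> legal
(0,1): flips 3 -> legal
(0,3): no bracket -> illegal
(1,0): flips 1 -> legal
(1,3): flips 1 -> legal
(2,0): flips 2 -> legal
(3,0): no bracket -> illegal
B mobility = 5
-- W to move --
(1,3): no bracket -> illegal
(1,4): no bracket -> illegal
(2,0): no bracket -> illegal
(2,4): flips 1 -> legal
(2,5): no bracket -> illegal
(3,0): no bracket -> illegal
(3,5): no bracket -> illegal
(4,1): flips 1 -> legal
(4,2): flips 1 -> legal
(4,3): flips 1 -> legal
(4,4): flips 1 -> legal
(4,5): flips 2 -> legal
(5,0): no bracket -> illegal
(5,1): no bracket -> illegal
W mobility = 6

Answer: B=5 W=6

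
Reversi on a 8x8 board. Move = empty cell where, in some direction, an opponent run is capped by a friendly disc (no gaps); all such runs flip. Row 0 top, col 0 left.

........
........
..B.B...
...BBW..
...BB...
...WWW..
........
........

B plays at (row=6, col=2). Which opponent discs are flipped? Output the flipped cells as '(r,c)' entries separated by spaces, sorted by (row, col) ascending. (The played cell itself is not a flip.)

Answer: (5,3)

Derivation:
Dir NW: first cell '.' (not opp) -> no flip
Dir N: first cell '.' (not opp) -> no flip
Dir NE: opp run (5,3) capped by B -> flip
Dir W: first cell '.' (not opp) -> no flip
Dir E: first cell '.' (not opp) -> no flip
Dir SW: first cell '.' (not opp) -> no flip
Dir S: first cell '.' (not opp) -> no flip
Dir SE: first cell '.' (not opp) -> no flip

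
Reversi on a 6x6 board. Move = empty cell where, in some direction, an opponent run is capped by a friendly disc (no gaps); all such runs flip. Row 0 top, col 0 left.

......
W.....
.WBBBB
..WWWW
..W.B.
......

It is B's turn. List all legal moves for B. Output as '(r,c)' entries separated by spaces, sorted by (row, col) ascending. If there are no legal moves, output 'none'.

Answer: (2,0) (4,1) (4,3) (4,5) (5,1) (5,2)

Derivation:
(0,0): no bracket -> illegal
(0,1): no bracket -> illegal
(1,1): no bracket -> illegal
(1,2): no bracket -> illegal
(2,0): flips 1 -> legal
(3,0): no bracket -> illegal
(3,1): no bracket -> illegal
(4,1): flips 1 -> legal
(4,3): flips 2 -> legal
(4,5): flips 2 -> legal
(5,1): flips 2 -> legal
(5,2): flips 2 -> legal
(5,3): no bracket -> illegal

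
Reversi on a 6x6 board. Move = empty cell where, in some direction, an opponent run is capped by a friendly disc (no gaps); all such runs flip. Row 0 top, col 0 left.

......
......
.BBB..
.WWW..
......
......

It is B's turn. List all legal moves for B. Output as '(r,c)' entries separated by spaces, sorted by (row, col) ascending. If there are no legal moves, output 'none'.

Answer: (4,0) (4,1) (4,2) (4,3) (4,4)

Derivation:
(2,0): no bracket -> illegal
(2,4): no bracket -> illegal
(3,0): no bracket -> illegal
(3,4): no bracket -> illegal
(4,0): flips 1 -> legal
(4,1): flips 2 -> legal
(4,2): flips 1 -> legal
(4,3): flips 2 -> legal
(4,4): flips 1 -> legal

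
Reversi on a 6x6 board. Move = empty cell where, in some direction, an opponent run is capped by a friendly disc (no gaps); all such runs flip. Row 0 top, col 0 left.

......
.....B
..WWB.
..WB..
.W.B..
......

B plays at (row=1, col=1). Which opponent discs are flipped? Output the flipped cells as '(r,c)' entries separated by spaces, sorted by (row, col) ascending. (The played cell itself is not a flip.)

Dir NW: first cell '.' (not opp) -> no flip
Dir N: first cell '.' (not opp) -> no flip
Dir NE: first cell '.' (not opp) -> no flip
Dir W: first cell '.' (not opp) -> no flip
Dir E: first cell '.' (not opp) -> no flip
Dir SW: first cell '.' (not opp) -> no flip
Dir S: first cell '.' (not opp) -> no flip
Dir SE: opp run (2,2) capped by B -> flip

Answer: (2,2)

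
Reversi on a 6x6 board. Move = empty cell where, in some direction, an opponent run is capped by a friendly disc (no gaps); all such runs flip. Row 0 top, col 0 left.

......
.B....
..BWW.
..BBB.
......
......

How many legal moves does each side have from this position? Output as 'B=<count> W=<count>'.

-- B to move --
(1,2): flips 1 -> legal
(1,3): flips 1 -> legal
(1,4): flips 2 -> legal
(1,5): flips 1 -> legal
(2,5): flips 2 -> legal
(3,5): no bracket -> illegal
B mobility = 5
-- W to move --
(0,0): no bracket -> illegal
(0,1): no bracket -> illegal
(0,2): no bracket -> illegal
(1,0): no bracket -> illegal
(1,2): no bracket -> illegal
(1,3): no bracket -> illegal
(2,0): no bracket -> illegal
(2,1): flips 1 -> legal
(2,5): no bracket -> illegal
(3,1): no bracket -> illegal
(3,5): no bracket -> illegal
(4,1): flips 1 -> legal
(4,2): flips 1 -> legal
(4,3): flips 1 -> legal
(4,4): flips 1 -> legal
(4,5): flips 1 -> legal
W mobility = 6

Answer: B=5 W=6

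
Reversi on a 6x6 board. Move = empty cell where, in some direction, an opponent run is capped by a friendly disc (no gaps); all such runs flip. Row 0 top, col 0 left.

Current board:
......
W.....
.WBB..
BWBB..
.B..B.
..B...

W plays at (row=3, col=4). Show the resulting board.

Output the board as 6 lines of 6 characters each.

Answer: ......
W.....
.WBB..
BWWWW.
.B..B.
..B...

Derivation:
Place W at (3,4); scan 8 dirs for brackets.
Dir NW: opp run (2,3), next='.' -> no flip
Dir N: first cell '.' (not opp) -> no flip
Dir NE: first cell '.' (not opp) -> no flip
Dir W: opp run (3,3) (3,2) capped by W -> flip
Dir E: first cell '.' (not opp) -> no flip
Dir SW: first cell '.' (not opp) -> no flip
Dir S: opp run (4,4), next='.' -> no flip
Dir SE: first cell '.' (not opp) -> no flip
All flips: (3,2) (3,3)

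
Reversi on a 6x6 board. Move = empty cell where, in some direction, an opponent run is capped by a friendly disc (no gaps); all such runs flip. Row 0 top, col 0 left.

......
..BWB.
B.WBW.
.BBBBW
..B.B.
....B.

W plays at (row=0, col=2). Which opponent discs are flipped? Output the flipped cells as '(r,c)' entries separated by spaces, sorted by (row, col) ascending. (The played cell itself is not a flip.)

Dir NW: edge -> no flip
Dir N: edge -> no flip
Dir NE: edge -> no flip
Dir W: first cell '.' (not opp) -> no flip
Dir E: first cell '.' (not opp) -> no flip
Dir SW: first cell '.' (not opp) -> no flip
Dir S: opp run (1,2) capped by W -> flip
Dir SE: first cell 'W' (not opp) -> no flip

Answer: (1,2)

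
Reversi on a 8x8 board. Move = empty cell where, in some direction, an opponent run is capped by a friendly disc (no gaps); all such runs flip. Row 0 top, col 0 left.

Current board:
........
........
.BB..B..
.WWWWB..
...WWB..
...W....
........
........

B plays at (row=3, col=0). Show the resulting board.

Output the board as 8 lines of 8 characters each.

Answer: ........
........
.BB..B..
BBBBBB..
...WWB..
...W....
........
........

Derivation:
Place B at (3,0); scan 8 dirs for brackets.
Dir NW: edge -> no flip
Dir N: first cell '.' (not opp) -> no flip
Dir NE: first cell 'B' (not opp) -> no flip
Dir W: edge -> no flip
Dir E: opp run (3,1) (3,2) (3,3) (3,4) capped by B -> flip
Dir SW: edge -> no flip
Dir S: first cell '.' (not opp) -> no flip
Dir SE: first cell '.' (not opp) -> no flip
All flips: (3,1) (3,2) (3,3) (3,4)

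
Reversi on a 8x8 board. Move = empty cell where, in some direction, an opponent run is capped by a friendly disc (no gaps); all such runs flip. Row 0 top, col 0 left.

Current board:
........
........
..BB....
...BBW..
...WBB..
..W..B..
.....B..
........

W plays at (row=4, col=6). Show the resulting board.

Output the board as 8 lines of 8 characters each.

Answer: ........
........
..BB....
...BBW..
...WWWW.
..W..B..
.....B..
........

Derivation:
Place W at (4,6); scan 8 dirs for brackets.
Dir NW: first cell 'W' (not opp) -> no flip
Dir N: first cell '.' (not opp) -> no flip
Dir NE: first cell '.' (not opp) -> no flip
Dir W: opp run (4,5) (4,4) capped by W -> flip
Dir E: first cell '.' (not opp) -> no flip
Dir SW: opp run (5,5), next='.' -> no flip
Dir S: first cell '.' (not opp) -> no flip
Dir SE: first cell '.' (not opp) -> no flip
All flips: (4,4) (4,5)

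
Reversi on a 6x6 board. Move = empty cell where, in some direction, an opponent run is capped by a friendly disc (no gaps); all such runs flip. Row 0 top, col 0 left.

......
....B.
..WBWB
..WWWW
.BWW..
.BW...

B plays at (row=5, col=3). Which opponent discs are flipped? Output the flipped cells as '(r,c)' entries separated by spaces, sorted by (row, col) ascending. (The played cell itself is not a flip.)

Dir NW: opp run (4,2), next='.' -> no flip
Dir N: opp run (4,3) (3,3) capped by B -> flip
Dir NE: first cell '.' (not opp) -> no flip
Dir W: opp run (5,2) capped by B -> flip
Dir E: first cell '.' (not opp) -> no flip
Dir SW: edge -> no flip
Dir S: edge -> no flip
Dir SE: edge -> no flip

Answer: (3,3) (4,3) (5,2)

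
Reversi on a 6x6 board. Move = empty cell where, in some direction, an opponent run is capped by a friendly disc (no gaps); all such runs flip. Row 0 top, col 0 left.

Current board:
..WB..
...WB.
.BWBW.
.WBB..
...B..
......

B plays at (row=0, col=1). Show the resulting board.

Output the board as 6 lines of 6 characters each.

Place B at (0,1); scan 8 dirs for brackets.
Dir NW: edge -> no flip
Dir N: edge -> no flip
Dir NE: edge -> no flip
Dir W: first cell '.' (not opp) -> no flip
Dir E: opp run (0,2) capped by B -> flip
Dir SW: first cell '.' (not opp) -> no flip
Dir S: first cell '.' (not opp) -> no flip
Dir SE: first cell '.' (not opp) -> no flip
All flips: (0,2)

Answer: .BBB..
...WB.
.BWBW.
.WBB..
...B..
......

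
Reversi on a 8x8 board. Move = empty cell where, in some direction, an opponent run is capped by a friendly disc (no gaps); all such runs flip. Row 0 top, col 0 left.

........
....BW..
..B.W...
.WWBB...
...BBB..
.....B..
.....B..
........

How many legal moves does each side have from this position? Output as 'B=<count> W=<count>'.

Answer: B=6 W=6

Derivation:
-- B to move --
(0,4): no bracket -> illegal
(0,5): no bracket -> illegal
(0,6): flips 2 -> legal
(1,3): no bracket -> illegal
(1,6): flips 1 -> legal
(2,0): no bracket -> illegal
(2,1): flips 1 -> legal
(2,3): no bracket -> illegal
(2,5): no bracket -> illegal
(2,6): no bracket -> illegal
(3,0): flips 2 -> legal
(3,5): no bracket -> illegal
(4,0): flips 1 -> legal
(4,1): no bracket -> illegal
(4,2): flips 1 -> legal
B mobility = 6
-- W to move --
(0,3): no bracket -> illegal
(0,4): flips 1 -> legal
(0,5): no bracket -> illegal
(1,1): no bracket -> illegal
(1,2): flips 1 -> legal
(1,3): flips 2 -> legal
(2,1): no bracket -> illegal
(2,3): no bracket -> illegal
(2,5): no bracket -> illegal
(3,5): flips 2 -> legal
(3,6): no bracket -> illegal
(4,2): flips 1 -> legal
(4,6): no bracket -> illegal
(5,2): no bracket -> illegal
(5,3): no bracket -> illegal
(5,4): flips 3 -> legal
(5,6): no bracket -> illegal
(6,4): no bracket -> illegal
(6,6): no bracket -> illegal
(7,4): no bracket -> illegal
(7,5): no bracket -> illegal
(7,6): no bracket -> illegal
W mobility = 6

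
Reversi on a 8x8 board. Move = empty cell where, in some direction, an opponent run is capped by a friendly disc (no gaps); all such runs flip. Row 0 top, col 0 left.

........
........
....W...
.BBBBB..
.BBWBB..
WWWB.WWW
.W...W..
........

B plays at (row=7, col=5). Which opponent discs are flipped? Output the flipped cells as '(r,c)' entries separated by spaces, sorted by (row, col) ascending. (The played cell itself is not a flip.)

Answer: (5,5) (6,5)

Derivation:
Dir NW: first cell '.' (not opp) -> no flip
Dir N: opp run (6,5) (5,5) capped by B -> flip
Dir NE: first cell '.' (not opp) -> no flip
Dir W: first cell '.' (not opp) -> no flip
Dir E: first cell '.' (not opp) -> no flip
Dir SW: edge -> no flip
Dir S: edge -> no flip
Dir SE: edge -> no flip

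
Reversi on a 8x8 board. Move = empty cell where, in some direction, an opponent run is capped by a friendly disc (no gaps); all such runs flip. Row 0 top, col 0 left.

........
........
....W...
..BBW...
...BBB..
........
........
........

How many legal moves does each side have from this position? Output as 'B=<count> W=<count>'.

-- B to move --
(1,3): no bracket -> illegal
(1,4): flips 2 -> legal
(1,5): flips 1 -> legal
(2,3): flips 1 -> legal
(2,5): flips 1 -> legal
(3,5): flips 1 -> legal
B mobility = 5
-- W to move --
(2,1): no bracket -> illegal
(2,2): no bracket -> illegal
(2,3): no bracket -> illegal
(3,1): flips 2 -> legal
(3,5): no bracket -> illegal
(3,6): no bracket -> illegal
(4,1): no bracket -> illegal
(4,2): flips 1 -> legal
(4,6): no bracket -> illegal
(5,2): flips 1 -> legal
(5,3): no bracket -> illegal
(5,4): flips 1 -> legal
(5,5): no bracket -> illegal
(5,6): flips 1 -> legal
W mobility = 5

Answer: B=5 W=5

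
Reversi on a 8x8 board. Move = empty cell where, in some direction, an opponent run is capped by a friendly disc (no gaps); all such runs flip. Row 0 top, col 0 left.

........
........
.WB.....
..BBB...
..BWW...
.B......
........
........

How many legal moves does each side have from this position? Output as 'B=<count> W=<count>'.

-- B to move --
(1,0): flips 1 -> legal
(1,1): no bracket -> illegal
(1,2): no bracket -> illegal
(2,0): flips 1 -> legal
(3,0): no bracket -> illegal
(3,1): no bracket -> illegal
(3,5): no bracket -> illegal
(4,5): flips 2 -> legal
(5,2): flips 1 -> legal
(5,3): flips 1 -> legal
(5,4): flips 2 -> legal
(5,5): flips 1 -> legal
B mobility = 7
-- W to move --
(1,1): flips 2 -> legal
(1,2): no bracket -> illegal
(1,3): no bracket -> illegal
(2,3): flips 2 -> legal
(2,4): flips 1 -> legal
(2,5): flips 1 -> legal
(3,1): no bracket -> illegal
(3,5): no bracket -> illegal
(4,0): no bracket -> illegal
(4,1): flips 1 -> legal
(4,5): no bracket -> illegal
(5,0): no bracket -> illegal
(5,2): no bracket -> illegal
(5,3): no bracket -> illegal
(6,0): no bracket -> illegal
(6,1): no bracket -> illegal
(6,2): no bracket -> illegal
W mobility = 5

Answer: B=7 W=5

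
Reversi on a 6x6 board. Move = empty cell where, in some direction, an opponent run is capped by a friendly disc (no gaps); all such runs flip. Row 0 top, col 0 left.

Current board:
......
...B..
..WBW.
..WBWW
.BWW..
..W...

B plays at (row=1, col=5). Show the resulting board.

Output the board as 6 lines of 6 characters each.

Place B at (1,5); scan 8 dirs for brackets.
Dir NW: first cell '.' (not opp) -> no flip
Dir N: first cell '.' (not opp) -> no flip
Dir NE: edge -> no flip
Dir W: first cell '.' (not opp) -> no flip
Dir E: edge -> no flip
Dir SW: opp run (2,4) capped by B -> flip
Dir S: first cell '.' (not opp) -> no flip
Dir SE: edge -> no flip
All flips: (2,4)

Answer: ......
...B.B
..WBB.
..WBWW
.BWW..
..W...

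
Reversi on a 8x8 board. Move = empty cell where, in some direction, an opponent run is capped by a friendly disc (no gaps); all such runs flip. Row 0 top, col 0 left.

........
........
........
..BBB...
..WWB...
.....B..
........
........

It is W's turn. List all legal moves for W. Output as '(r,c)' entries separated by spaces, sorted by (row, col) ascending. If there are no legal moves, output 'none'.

(2,1): flips 1 -> legal
(2,2): flips 1 -> legal
(2,3): flips 1 -> legal
(2,4): flips 1 -> legal
(2,5): flips 1 -> legal
(3,1): no bracket -> illegal
(3,5): no bracket -> illegal
(4,1): no bracket -> illegal
(4,5): flips 1 -> legal
(4,6): no bracket -> illegal
(5,3): no bracket -> illegal
(5,4): no bracket -> illegal
(5,6): no bracket -> illegal
(6,4): no bracket -> illegal
(6,5): no bracket -> illegal
(6,6): no bracket -> illegal

Answer: (2,1) (2,2) (2,3) (2,4) (2,5) (4,5)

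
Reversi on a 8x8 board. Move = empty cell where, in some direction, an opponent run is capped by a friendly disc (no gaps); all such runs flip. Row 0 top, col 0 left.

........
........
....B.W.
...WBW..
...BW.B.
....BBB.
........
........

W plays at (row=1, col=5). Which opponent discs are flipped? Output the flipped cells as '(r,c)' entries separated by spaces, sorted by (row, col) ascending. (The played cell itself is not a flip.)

Dir NW: first cell '.' (not opp) -> no flip
Dir N: first cell '.' (not opp) -> no flip
Dir NE: first cell '.' (not opp) -> no flip
Dir W: first cell '.' (not opp) -> no flip
Dir E: first cell '.' (not opp) -> no flip
Dir SW: opp run (2,4) capped by W -> flip
Dir S: first cell '.' (not opp) -> no flip
Dir SE: first cell 'W' (not opp) -> no flip

Answer: (2,4)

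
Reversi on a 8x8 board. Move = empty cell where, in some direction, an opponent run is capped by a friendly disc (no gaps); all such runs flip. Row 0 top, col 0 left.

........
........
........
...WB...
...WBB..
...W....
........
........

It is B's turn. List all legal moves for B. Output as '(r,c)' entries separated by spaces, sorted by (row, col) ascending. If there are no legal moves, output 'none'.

(2,2): flips 1 -> legal
(2,3): no bracket -> illegal
(2,4): no bracket -> illegal
(3,2): flips 1 -> legal
(4,2): flips 1 -> legal
(5,2): flips 1 -> legal
(5,4): no bracket -> illegal
(6,2): flips 1 -> legal
(6,3): no bracket -> illegal
(6,4): no bracket -> illegal

Answer: (2,2) (3,2) (4,2) (5,2) (6,2)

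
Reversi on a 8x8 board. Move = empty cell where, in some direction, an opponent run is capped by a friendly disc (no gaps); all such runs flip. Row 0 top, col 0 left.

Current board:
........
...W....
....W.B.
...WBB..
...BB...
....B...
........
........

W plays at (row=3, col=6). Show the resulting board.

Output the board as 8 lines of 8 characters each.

Place W at (3,6); scan 8 dirs for brackets.
Dir NW: first cell '.' (not opp) -> no flip
Dir N: opp run (2,6), next='.' -> no flip
Dir NE: first cell '.' (not opp) -> no flip
Dir W: opp run (3,5) (3,4) capped by W -> flip
Dir E: first cell '.' (not opp) -> no flip
Dir SW: first cell '.' (not opp) -> no flip
Dir S: first cell '.' (not opp) -> no flip
Dir SE: first cell '.' (not opp) -> no flip
All flips: (3,4) (3,5)

Answer: ........
...W....
....W.B.
...WWWW.
...BB...
....B...
........
........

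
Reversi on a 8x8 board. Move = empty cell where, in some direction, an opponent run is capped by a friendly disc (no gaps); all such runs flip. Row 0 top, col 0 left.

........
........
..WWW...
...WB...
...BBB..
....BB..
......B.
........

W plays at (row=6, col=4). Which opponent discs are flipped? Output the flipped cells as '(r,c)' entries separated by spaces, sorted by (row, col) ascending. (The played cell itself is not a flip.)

Answer: (3,4) (4,4) (5,4)

Derivation:
Dir NW: first cell '.' (not opp) -> no flip
Dir N: opp run (5,4) (4,4) (3,4) capped by W -> flip
Dir NE: opp run (5,5), next='.' -> no flip
Dir W: first cell '.' (not opp) -> no flip
Dir E: first cell '.' (not opp) -> no flip
Dir SW: first cell '.' (not opp) -> no flip
Dir S: first cell '.' (not opp) -> no flip
Dir SE: first cell '.' (not opp) -> no flip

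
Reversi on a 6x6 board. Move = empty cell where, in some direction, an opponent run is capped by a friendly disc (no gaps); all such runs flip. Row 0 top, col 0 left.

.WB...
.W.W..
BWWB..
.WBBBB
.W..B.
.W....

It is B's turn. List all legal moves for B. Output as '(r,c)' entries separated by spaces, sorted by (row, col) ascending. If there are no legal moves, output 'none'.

(0,0): flips 3 -> legal
(0,3): flips 1 -> legal
(0,4): no bracket -> illegal
(1,0): flips 1 -> legal
(1,2): flips 1 -> legal
(1,4): no bracket -> illegal
(2,4): flips 1 -> legal
(3,0): flips 1 -> legal
(4,0): no bracket -> illegal
(4,2): flips 1 -> legal
(5,0): flips 1 -> legal
(5,2): no bracket -> illegal

Answer: (0,0) (0,3) (1,0) (1,2) (2,4) (3,0) (4,2) (5,0)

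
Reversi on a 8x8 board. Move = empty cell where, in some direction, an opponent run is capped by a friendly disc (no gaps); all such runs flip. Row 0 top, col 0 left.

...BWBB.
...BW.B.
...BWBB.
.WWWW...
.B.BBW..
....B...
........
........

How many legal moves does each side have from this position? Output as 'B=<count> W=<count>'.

-- B to move --
(1,5): flips 1 -> legal
(2,0): no bracket -> illegal
(2,1): flips 2 -> legal
(2,2): flips 1 -> legal
(3,0): no bracket -> illegal
(3,5): flips 1 -> legal
(3,6): flips 1 -> legal
(4,0): no bracket -> illegal
(4,2): no bracket -> illegal
(4,6): flips 1 -> legal
(5,5): no bracket -> illegal
(5,6): flips 2 -> legal
B mobility = 7
-- W to move --
(0,2): flips 2 -> legal
(0,7): flips 4 -> legal
(1,2): flips 2 -> legal
(1,5): no bracket -> illegal
(1,7): no bracket -> illegal
(2,2): flips 2 -> legal
(2,7): flips 2 -> legal
(3,0): no bracket -> illegal
(3,5): no bracket -> illegal
(3,6): flips 1 -> legal
(3,7): no bracket -> illegal
(4,0): no bracket -> illegal
(4,2): flips 2 -> legal
(5,0): flips 1 -> legal
(5,1): flips 1 -> legal
(5,2): flips 1 -> legal
(5,3): flips 1 -> legal
(5,5): flips 1 -> legal
(6,3): flips 1 -> legal
(6,4): flips 2 -> legal
(6,5): flips 2 -> legal
W mobility = 15

Answer: B=7 W=15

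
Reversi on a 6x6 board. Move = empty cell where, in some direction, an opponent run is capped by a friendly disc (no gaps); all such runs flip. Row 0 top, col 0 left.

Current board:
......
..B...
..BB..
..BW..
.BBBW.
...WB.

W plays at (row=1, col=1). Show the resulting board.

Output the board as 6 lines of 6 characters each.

Answer: ......
.WB...
..WB..
..BW..
.BBBW.
...WB.

Derivation:
Place W at (1,1); scan 8 dirs for brackets.
Dir NW: first cell '.' (not opp) -> no flip
Dir N: first cell '.' (not opp) -> no flip
Dir NE: first cell '.' (not opp) -> no flip
Dir W: first cell '.' (not opp) -> no flip
Dir E: opp run (1,2), next='.' -> no flip
Dir SW: first cell '.' (not opp) -> no flip
Dir S: first cell '.' (not opp) -> no flip
Dir SE: opp run (2,2) capped by W -> flip
All flips: (2,2)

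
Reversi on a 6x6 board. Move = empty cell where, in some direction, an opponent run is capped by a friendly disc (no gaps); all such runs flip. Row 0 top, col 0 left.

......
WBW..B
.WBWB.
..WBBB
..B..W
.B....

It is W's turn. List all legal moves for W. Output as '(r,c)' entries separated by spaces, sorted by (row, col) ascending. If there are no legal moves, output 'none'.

Answer: (0,1) (2,5) (4,3) (5,2)

Derivation:
(0,0): no bracket -> illegal
(0,1): flips 1 -> legal
(0,2): no bracket -> illegal
(0,4): no bracket -> illegal
(0,5): no bracket -> illegal
(1,3): no bracket -> illegal
(1,4): no bracket -> illegal
(2,0): no bracket -> illegal
(2,5): flips 2 -> legal
(3,1): no bracket -> illegal
(4,0): no bracket -> illegal
(4,1): no bracket -> illegal
(4,3): flips 1 -> legal
(4,4): no bracket -> illegal
(5,0): no bracket -> illegal
(5,2): flips 1 -> legal
(5,3): no bracket -> illegal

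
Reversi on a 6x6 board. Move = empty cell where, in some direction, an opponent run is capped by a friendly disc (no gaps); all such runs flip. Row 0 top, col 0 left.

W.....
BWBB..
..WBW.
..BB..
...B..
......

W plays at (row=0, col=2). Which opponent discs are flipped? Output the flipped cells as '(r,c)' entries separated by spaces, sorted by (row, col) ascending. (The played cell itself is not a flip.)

Answer: (1,2) (1,3)

Derivation:
Dir NW: edge -> no flip
Dir N: edge -> no flip
Dir NE: edge -> no flip
Dir W: first cell '.' (not opp) -> no flip
Dir E: first cell '.' (not opp) -> no flip
Dir SW: first cell 'W' (not opp) -> no flip
Dir S: opp run (1,2) capped by W -> flip
Dir SE: opp run (1,3) capped by W -> flip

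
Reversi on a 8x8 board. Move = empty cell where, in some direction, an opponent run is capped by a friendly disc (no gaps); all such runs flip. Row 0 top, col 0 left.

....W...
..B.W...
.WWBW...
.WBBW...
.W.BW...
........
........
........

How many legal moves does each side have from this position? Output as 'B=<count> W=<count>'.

-- B to move --
(0,3): no bracket -> illegal
(0,5): flips 1 -> legal
(1,0): flips 1 -> legal
(1,1): flips 1 -> legal
(1,3): no bracket -> illegal
(1,5): flips 1 -> legal
(2,0): flips 2 -> legal
(2,5): flips 2 -> legal
(3,0): flips 2 -> legal
(3,5): flips 1 -> legal
(4,0): no bracket -> illegal
(4,2): no bracket -> illegal
(4,5): flips 2 -> legal
(5,0): flips 1 -> legal
(5,1): no bracket -> illegal
(5,2): no bracket -> illegal
(5,3): no bracket -> illegal
(5,4): no bracket -> illegal
(5,5): flips 1 -> legal
B mobility = 11
-- W to move --
(0,1): flips 2 -> legal
(0,2): flips 1 -> legal
(0,3): flips 1 -> legal
(1,1): no bracket -> illegal
(1,3): no bracket -> illegal
(4,2): flips 3 -> legal
(5,2): flips 1 -> legal
(5,3): no bracket -> illegal
(5,4): flips 2 -> legal
W mobility = 6

Answer: B=11 W=6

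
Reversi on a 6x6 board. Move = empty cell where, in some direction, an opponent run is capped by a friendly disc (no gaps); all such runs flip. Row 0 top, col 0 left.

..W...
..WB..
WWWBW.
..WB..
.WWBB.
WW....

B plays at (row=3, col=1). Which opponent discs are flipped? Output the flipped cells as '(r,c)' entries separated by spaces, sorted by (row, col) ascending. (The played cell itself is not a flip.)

Dir NW: opp run (2,0), next=edge -> no flip
Dir N: opp run (2,1), next='.' -> no flip
Dir NE: opp run (2,2) capped by B -> flip
Dir W: first cell '.' (not opp) -> no flip
Dir E: opp run (3,2) capped by B -> flip
Dir SW: first cell '.' (not opp) -> no flip
Dir S: opp run (4,1) (5,1), next=edge -> no flip
Dir SE: opp run (4,2), next='.' -> no flip

Answer: (2,2) (3,2)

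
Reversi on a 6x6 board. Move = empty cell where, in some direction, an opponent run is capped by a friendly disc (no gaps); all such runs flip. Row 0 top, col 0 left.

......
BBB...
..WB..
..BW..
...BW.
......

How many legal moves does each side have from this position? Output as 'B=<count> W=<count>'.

Answer: B=4 W=7

Derivation:
-- B to move --
(1,3): no bracket -> illegal
(2,1): flips 1 -> legal
(2,4): no bracket -> illegal
(3,1): no bracket -> illegal
(3,4): flips 1 -> legal
(3,5): no bracket -> illegal
(4,2): no bracket -> illegal
(4,5): flips 1 -> legal
(5,3): no bracket -> illegal
(5,4): no bracket -> illegal
(5,5): flips 3 -> legal
B mobility = 4
-- W to move --
(0,0): flips 1 -> legal
(0,1): no bracket -> illegal
(0,2): flips 1 -> legal
(0,3): no bracket -> illegal
(1,3): flips 1 -> legal
(1,4): no bracket -> illegal
(2,0): no bracket -> illegal
(2,1): no bracket -> illegal
(2,4): flips 1 -> legal
(3,1): flips 1 -> legal
(3,4): no bracket -> illegal
(4,1): no bracket -> illegal
(4,2): flips 2 -> legal
(5,2): no bracket -> illegal
(5,3): flips 1 -> legal
(5,4): no bracket -> illegal
W mobility = 7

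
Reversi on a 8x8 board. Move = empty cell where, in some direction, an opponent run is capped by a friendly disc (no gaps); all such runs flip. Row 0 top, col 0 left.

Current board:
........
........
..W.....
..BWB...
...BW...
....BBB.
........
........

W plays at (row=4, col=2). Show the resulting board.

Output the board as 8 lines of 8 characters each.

Place W at (4,2); scan 8 dirs for brackets.
Dir NW: first cell '.' (not opp) -> no flip
Dir N: opp run (3,2) capped by W -> flip
Dir NE: first cell 'W' (not opp) -> no flip
Dir W: first cell '.' (not opp) -> no flip
Dir E: opp run (4,3) capped by W -> flip
Dir SW: first cell '.' (not opp) -> no flip
Dir S: first cell '.' (not opp) -> no flip
Dir SE: first cell '.' (not opp) -> no flip
All flips: (3,2) (4,3)

Answer: ........
........
..W.....
..WWB...
..WWW...
....BBB.
........
........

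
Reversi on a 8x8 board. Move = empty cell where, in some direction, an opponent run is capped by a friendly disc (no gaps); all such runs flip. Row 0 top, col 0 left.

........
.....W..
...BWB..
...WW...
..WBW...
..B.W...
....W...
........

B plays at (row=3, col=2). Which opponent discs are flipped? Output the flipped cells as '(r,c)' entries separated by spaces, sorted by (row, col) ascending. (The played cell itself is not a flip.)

Answer: (4,2)

Derivation:
Dir NW: first cell '.' (not opp) -> no flip
Dir N: first cell '.' (not opp) -> no flip
Dir NE: first cell 'B' (not opp) -> no flip
Dir W: first cell '.' (not opp) -> no flip
Dir E: opp run (3,3) (3,4), next='.' -> no flip
Dir SW: first cell '.' (not opp) -> no flip
Dir S: opp run (4,2) capped by B -> flip
Dir SE: first cell 'B' (not opp) -> no flip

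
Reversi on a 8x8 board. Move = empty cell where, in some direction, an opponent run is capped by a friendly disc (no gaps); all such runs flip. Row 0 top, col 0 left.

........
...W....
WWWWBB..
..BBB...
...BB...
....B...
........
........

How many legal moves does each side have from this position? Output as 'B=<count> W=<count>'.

Answer: B=6 W=8

Derivation:
-- B to move --
(0,2): flips 1 -> legal
(0,3): flips 2 -> legal
(0,4): no bracket -> illegal
(1,0): flips 1 -> legal
(1,1): flips 1 -> legal
(1,2): flips 2 -> legal
(1,4): flips 1 -> legal
(3,0): no bracket -> illegal
(3,1): no bracket -> illegal
B mobility = 6
-- W to move --
(1,4): no bracket -> illegal
(1,5): no bracket -> illegal
(1,6): no bracket -> illegal
(2,6): flips 2 -> legal
(3,1): no bracket -> illegal
(3,5): flips 1 -> legal
(3,6): no bracket -> illegal
(4,1): flips 1 -> legal
(4,2): flips 1 -> legal
(4,5): flips 1 -> legal
(5,2): no bracket -> illegal
(5,3): flips 2 -> legal
(5,5): flips 2 -> legal
(6,3): no bracket -> illegal
(6,4): no bracket -> illegal
(6,5): flips 3 -> legal
W mobility = 8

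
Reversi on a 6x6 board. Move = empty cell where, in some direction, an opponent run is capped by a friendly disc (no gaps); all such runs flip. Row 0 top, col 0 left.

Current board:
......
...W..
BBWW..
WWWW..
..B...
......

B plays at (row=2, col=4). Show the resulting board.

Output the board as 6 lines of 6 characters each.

Answer: ......
...W..
BBBBB.
WWWB..
..B...
......

Derivation:
Place B at (2,4); scan 8 dirs for brackets.
Dir NW: opp run (1,3), next='.' -> no flip
Dir N: first cell '.' (not opp) -> no flip
Dir NE: first cell '.' (not opp) -> no flip
Dir W: opp run (2,3) (2,2) capped by B -> flip
Dir E: first cell '.' (not opp) -> no flip
Dir SW: opp run (3,3) capped by B -> flip
Dir S: first cell '.' (not opp) -> no flip
Dir SE: first cell '.' (not opp) -> no flip
All flips: (2,2) (2,3) (3,3)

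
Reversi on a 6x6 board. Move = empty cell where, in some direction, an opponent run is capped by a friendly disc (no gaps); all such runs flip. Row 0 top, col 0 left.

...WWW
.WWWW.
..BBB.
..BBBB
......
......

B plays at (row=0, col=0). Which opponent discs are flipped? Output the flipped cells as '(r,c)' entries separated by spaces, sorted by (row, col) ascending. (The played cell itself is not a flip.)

Answer: (1,1)

Derivation:
Dir NW: edge -> no flip
Dir N: edge -> no flip
Dir NE: edge -> no flip
Dir W: edge -> no flip
Dir E: first cell '.' (not opp) -> no flip
Dir SW: edge -> no flip
Dir S: first cell '.' (not opp) -> no flip
Dir SE: opp run (1,1) capped by B -> flip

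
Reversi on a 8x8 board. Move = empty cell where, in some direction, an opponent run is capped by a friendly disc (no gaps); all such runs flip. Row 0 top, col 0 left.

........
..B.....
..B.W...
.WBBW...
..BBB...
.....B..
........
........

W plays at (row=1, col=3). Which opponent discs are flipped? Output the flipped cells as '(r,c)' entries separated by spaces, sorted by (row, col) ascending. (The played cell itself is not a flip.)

Dir NW: first cell '.' (not opp) -> no flip
Dir N: first cell '.' (not opp) -> no flip
Dir NE: first cell '.' (not opp) -> no flip
Dir W: opp run (1,2), next='.' -> no flip
Dir E: first cell '.' (not opp) -> no flip
Dir SW: opp run (2,2) capped by W -> flip
Dir S: first cell '.' (not opp) -> no flip
Dir SE: first cell 'W' (not opp) -> no flip

Answer: (2,2)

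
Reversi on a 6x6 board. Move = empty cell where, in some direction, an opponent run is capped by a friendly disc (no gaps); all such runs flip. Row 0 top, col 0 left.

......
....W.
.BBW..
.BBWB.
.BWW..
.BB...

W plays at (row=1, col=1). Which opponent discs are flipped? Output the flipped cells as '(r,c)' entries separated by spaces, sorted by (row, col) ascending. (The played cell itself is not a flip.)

Dir NW: first cell '.' (not opp) -> no flip
Dir N: first cell '.' (not opp) -> no flip
Dir NE: first cell '.' (not opp) -> no flip
Dir W: first cell '.' (not opp) -> no flip
Dir E: first cell '.' (not opp) -> no flip
Dir SW: first cell '.' (not opp) -> no flip
Dir S: opp run (2,1) (3,1) (4,1) (5,1), next=edge -> no flip
Dir SE: opp run (2,2) capped by W -> flip

Answer: (2,2)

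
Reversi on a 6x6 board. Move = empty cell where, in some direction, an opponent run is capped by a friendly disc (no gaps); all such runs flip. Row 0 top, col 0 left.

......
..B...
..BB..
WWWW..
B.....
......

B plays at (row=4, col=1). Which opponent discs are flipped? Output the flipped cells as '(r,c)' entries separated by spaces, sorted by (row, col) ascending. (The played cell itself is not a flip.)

Answer: (3,2)

Derivation:
Dir NW: opp run (3,0), next=edge -> no flip
Dir N: opp run (3,1), next='.' -> no flip
Dir NE: opp run (3,2) capped by B -> flip
Dir W: first cell 'B' (not opp) -> no flip
Dir E: first cell '.' (not opp) -> no flip
Dir SW: first cell '.' (not opp) -> no flip
Dir S: first cell '.' (not opp) -> no flip
Dir SE: first cell '.' (not opp) -> no flip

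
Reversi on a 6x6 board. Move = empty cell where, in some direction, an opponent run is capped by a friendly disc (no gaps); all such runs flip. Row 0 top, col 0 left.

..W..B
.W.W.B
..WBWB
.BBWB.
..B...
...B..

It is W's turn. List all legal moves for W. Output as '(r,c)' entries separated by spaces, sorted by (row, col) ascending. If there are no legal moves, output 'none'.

(0,4): no bracket -> illegal
(1,2): no bracket -> illegal
(1,4): no bracket -> illegal
(2,0): no bracket -> illegal
(2,1): no bracket -> illegal
(3,0): flips 2 -> legal
(3,5): flips 1 -> legal
(4,0): flips 1 -> legal
(4,1): no bracket -> illegal
(4,3): no bracket -> illegal
(4,4): flips 1 -> legal
(4,5): no bracket -> illegal
(5,1): flips 1 -> legal
(5,2): flips 2 -> legal
(5,4): no bracket -> illegal

Answer: (3,0) (3,5) (4,0) (4,4) (5,1) (5,2)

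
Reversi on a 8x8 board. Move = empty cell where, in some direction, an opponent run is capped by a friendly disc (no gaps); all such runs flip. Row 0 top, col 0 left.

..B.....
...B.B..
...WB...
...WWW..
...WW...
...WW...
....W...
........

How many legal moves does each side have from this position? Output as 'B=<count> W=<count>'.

-- B to move --
(1,2): no bracket -> illegal
(1,4): no bracket -> illegal
(2,2): flips 1 -> legal
(2,5): no bracket -> illegal
(2,6): no bracket -> illegal
(3,2): no bracket -> illegal
(3,6): no bracket -> illegal
(4,2): flips 1 -> legal
(4,5): no bracket -> illegal
(4,6): flips 1 -> legal
(5,2): no bracket -> illegal
(5,5): no bracket -> illegal
(6,2): no bracket -> illegal
(6,3): flips 4 -> legal
(6,5): no bracket -> illegal
(7,3): no bracket -> illegal
(7,4): flips 4 -> legal
(7,5): no bracket -> illegal
B mobility = 5
-- W to move --
(0,1): no bracket -> illegal
(0,3): flips 1 -> legal
(0,4): no bracket -> illegal
(0,5): no bracket -> illegal
(0,6): flips 2 -> legal
(1,1): no bracket -> illegal
(1,2): no bracket -> illegal
(1,4): flips 1 -> legal
(1,6): no bracket -> illegal
(2,2): no bracket -> illegal
(2,5): flips 1 -> legal
(2,6): no bracket -> illegal
W mobility = 4

Answer: B=5 W=4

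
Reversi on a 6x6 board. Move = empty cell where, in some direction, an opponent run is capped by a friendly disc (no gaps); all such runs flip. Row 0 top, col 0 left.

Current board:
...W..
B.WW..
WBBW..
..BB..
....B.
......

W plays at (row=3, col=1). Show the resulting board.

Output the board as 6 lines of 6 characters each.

Answer: ...W..
B.WW..
WBWW..
.WBB..
....B.
......

Derivation:
Place W at (3,1); scan 8 dirs for brackets.
Dir NW: first cell 'W' (not opp) -> no flip
Dir N: opp run (2,1), next='.' -> no flip
Dir NE: opp run (2,2) capped by W -> flip
Dir W: first cell '.' (not opp) -> no flip
Dir E: opp run (3,2) (3,3), next='.' -> no flip
Dir SW: first cell '.' (not opp) -> no flip
Dir S: first cell '.' (not opp) -> no flip
Dir SE: first cell '.' (not opp) -> no flip
All flips: (2,2)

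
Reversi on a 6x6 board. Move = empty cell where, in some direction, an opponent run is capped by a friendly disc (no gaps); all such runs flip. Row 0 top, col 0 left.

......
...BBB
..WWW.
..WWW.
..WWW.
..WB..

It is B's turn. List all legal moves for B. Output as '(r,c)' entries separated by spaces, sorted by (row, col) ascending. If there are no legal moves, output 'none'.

Answer: (3,1) (3,5) (4,1) (5,1) (5,4)

Derivation:
(1,1): no bracket -> illegal
(1,2): no bracket -> illegal
(2,1): no bracket -> illegal
(2,5): no bracket -> illegal
(3,1): flips 2 -> legal
(3,5): flips 2 -> legal
(4,1): flips 2 -> legal
(4,5): no bracket -> illegal
(5,1): flips 4 -> legal
(5,4): flips 3 -> legal
(5,5): no bracket -> illegal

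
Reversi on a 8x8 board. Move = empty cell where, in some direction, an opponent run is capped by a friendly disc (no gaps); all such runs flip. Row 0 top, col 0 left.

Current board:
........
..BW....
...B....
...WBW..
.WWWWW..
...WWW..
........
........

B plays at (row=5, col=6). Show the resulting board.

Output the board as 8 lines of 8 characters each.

Place B at (5,6); scan 8 dirs for brackets.
Dir NW: opp run (4,5) capped by B -> flip
Dir N: first cell '.' (not opp) -> no flip
Dir NE: first cell '.' (not opp) -> no flip
Dir W: opp run (5,5) (5,4) (5,3), next='.' -> no flip
Dir E: first cell '.' (not opp) -> no flip
Dir SW: first cell '.' (not opp) -> no flip
Dir S: first cell '.' (not opp) -> no flip
Dir SE: first cell '.' (not opp) -> no flip
All flips: (4,5)

Answer: ........
..BW....
...B....
...WBW..
.WWWWB..
...WWWB.
........
........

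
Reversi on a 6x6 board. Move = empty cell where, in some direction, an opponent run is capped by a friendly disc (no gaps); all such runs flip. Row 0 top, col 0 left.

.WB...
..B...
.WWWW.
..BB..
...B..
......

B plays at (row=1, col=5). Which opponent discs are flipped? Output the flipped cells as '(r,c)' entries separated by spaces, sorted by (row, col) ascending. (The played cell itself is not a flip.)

Answer: (2,4)

Derivation:
Dir NW: first cell '.' (not opp) -> no flip
Dir N: first cell '.' (not opp) -> no flip
Dir NE: edge -> no flip
Dir W: first cell '.' (not opp) -> no flip
Dir E: edge -> no flip
Dir SW: opp run (2,4) capped by B -> flip
Dir S: first cell '.' (not opp) -> no flip
Dir SE: edge -> no flip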